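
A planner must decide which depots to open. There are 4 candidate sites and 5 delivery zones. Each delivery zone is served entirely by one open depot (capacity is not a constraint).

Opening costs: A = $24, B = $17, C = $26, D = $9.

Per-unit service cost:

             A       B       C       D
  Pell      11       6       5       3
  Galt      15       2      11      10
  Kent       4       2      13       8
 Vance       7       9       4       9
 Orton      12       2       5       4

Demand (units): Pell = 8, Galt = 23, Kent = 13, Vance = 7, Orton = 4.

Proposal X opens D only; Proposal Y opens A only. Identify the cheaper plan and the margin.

Proposal X: {D}: Pell→D 3·8=24, Galt→D 10·23=230, Kent→D 8·13=104, Vance→D 9·7=63, Orton→D 4·4=16. Service 437; fixed 9; total 446.
Proposal Y: {A}: Pell→A 11·8=88, Galt→A 15·23=345, Kent→A 4·13=52, Vance→A 7·7=49, Orton→A 12·4=48. Service 582; fixed 24; total 606.
Difference: |446 − 606| = 160.

Proposal X is cheaper by 160.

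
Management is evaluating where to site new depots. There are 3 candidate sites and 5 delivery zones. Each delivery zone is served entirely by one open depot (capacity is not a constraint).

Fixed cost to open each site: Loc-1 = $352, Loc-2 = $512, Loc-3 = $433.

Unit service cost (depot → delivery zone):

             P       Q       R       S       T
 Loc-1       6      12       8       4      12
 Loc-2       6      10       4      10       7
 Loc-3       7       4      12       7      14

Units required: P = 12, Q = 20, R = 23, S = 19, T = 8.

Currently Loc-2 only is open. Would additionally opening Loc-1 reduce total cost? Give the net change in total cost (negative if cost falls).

Current service cost with {Loc-2}: 610.
Adding Loc-1: each delivery zone re-picks its cheapest; new service cost 496, saving 114.
Extra fixed cost: 352. Net change = 352 − 114 = 238.
(Totals: 1122 → 1360.)

No — net change +238 (cost rises by 238).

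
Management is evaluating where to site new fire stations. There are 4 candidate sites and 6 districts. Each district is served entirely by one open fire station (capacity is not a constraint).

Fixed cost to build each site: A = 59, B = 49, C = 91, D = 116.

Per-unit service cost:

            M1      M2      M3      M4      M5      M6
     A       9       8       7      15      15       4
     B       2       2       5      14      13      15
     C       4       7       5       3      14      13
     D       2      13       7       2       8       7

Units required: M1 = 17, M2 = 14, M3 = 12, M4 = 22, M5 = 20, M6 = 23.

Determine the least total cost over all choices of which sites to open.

For any fixed open set, each district goes to its cheapest open site; total = fixed + service.
{A, B, D}: M1→B 2·17=34, M2→B 2·14=28, M3→B 5·12=60, M4→D 2·22=44, M5→D 8·20=160, M6→A 4·23=92. Service 418; fixed 224; total 642.
{B, D}: service 487 + fixed 165 = 652
{A, D}: service 526 + fixed 175 = 701
{A, B, C, D}: service 418 + fixed 315 = 733
No other subset beats 642.

Minimum total cost: 642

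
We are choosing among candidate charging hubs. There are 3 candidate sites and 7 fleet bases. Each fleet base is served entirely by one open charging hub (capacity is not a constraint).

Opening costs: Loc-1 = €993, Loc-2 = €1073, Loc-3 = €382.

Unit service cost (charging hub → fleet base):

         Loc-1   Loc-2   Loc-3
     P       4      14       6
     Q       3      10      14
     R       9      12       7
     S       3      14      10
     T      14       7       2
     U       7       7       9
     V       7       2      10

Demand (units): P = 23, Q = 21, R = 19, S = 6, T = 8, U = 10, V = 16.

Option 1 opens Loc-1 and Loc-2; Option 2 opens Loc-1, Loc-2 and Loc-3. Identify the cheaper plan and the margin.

Option 1 is cheaper by 304.

Option 1: {Loc-1, Loc-2}: P→Loc-1 4·23=92, Q→Loc-1 3·21=63, R→Loc-1 9·19=171, S→Loc-1 3·6=18, T→Loc-2 7·8=56, U→Loc-1 7·10=70, V→Loc-2 2·16=32. Service 502; fixed 2066; total 2568.
Option 2: {Loc-1, Loc-2, Loc-3}: P→Loc-1 4·23=92, Q→Loc-1 3·21=63, R→Loc-3 7·19=133, S→Loc-1 3·6=18, T→Loc-3 2·8=16, U→Loc-1 7·10=70, V→Loc-2 2·16=32. Service 424; fixed 2448; total 2872.
Difference: |2568 − 2872| = 304.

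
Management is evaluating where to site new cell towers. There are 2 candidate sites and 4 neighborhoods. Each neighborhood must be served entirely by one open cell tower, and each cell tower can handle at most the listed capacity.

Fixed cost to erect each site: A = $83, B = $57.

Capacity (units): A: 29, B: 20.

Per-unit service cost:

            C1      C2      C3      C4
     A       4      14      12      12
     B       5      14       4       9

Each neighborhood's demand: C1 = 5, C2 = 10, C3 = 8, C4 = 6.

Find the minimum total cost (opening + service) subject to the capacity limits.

Minimum total cost: 386

Open {A, B}: C1→A 4·5=20, C2→A 14·10=140, C3→B 4·8=32, C4→B 9·6=54.
Loads: A carries 15/29, B carries 14/20. Service 246; fixed 140; total 386.
Next best feasible plan costs 391.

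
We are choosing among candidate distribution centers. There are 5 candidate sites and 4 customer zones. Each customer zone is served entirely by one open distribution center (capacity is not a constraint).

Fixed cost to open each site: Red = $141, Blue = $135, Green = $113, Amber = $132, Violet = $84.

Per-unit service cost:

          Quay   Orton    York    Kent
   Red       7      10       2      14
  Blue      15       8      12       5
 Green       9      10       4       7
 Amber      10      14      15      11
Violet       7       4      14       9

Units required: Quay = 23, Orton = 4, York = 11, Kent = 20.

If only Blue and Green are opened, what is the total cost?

Each customer zone is assigned to its cheapest site among the open ones.
{Blue, Green}: Quay→Green 9·23=207, Orton→Blue 8·4=32, York→Green 4·11=44, Kent→Blue 5·20=100. Service 383; fixed 248; total 631.

Total cost: 631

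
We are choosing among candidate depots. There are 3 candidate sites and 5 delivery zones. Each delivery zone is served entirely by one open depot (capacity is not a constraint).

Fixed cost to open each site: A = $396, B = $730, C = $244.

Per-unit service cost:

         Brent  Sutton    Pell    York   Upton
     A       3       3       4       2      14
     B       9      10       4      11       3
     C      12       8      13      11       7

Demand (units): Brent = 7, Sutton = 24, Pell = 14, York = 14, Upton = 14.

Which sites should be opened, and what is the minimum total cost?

For any fixed open set, each delivery zone goes to its cheapest open site; total = fixed + service.
{A}: Brent→A 3·7=21, Sutton→A 3·24=72, Pell→A 4·14=56, York→A 2·14=28, Upton→A 14·14=196. Service 373; fixed 396; total 769.
{A, C}: service 275 + fixed 640 = 915
{C}: service 710 + fixed 244 = 954
{A, B, C}: service 219 + fixed 1370 = 1589
(All 7 nonempty subsets were checked; A only is lowest.)

Open A only; minimum total cost 769.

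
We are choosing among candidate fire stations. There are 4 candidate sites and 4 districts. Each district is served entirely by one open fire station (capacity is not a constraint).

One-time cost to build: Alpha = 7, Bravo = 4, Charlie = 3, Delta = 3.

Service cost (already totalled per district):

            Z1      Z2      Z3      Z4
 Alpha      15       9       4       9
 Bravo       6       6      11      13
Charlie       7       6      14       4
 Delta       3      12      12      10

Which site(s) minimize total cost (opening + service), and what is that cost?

For any fixed open set, each district goes to its cheapest open site; total = fixed + service.
{Alpha, Charlie, Delta}: Z1→Delta 3, Z2→Charlie 6, Z3→Alpha 4, Z4→Charlie 4. Service 17; fixed 13; total 30.
{Alpha, Charlie}: service 21 + fixed 10 = 31
{Charlie, Delta}: Z1→Delta 3, Z2→Charlie 6, Z3→Delta 12, Z4→Charlie 4. Service 25; fixed 6; total 31.
{Alpha, Bravo, Charlie, Delta}: Z1→Delta 3, Z2→Bravo 6, Z3→Alpha 4, Z4→Charlie 4. Service 17; fixed 17; total 34.
(All 15 nonempty subsets were checked; Alpha, Charlie and Delta is lowest.)

Open Alpha, Charlie and Delta; minimum total cost 30.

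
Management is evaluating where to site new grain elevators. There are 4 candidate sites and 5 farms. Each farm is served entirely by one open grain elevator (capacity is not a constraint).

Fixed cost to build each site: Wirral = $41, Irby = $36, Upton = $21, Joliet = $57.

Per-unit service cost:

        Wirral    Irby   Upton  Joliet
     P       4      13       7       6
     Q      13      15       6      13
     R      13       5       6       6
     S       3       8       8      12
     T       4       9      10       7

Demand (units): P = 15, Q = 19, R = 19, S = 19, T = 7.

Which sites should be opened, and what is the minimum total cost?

Open Wirral and Upton; minimum total cost 435.

For any fixed open set, each farm goes to its cheapest open site; total = fixed + service.
{Wirral, Upton}: P→Wirral 4·15=60, Q→Upton 6·19=114, R→Upton 6·19=114, S→Wirral 3·19=57, T→Wirral 4·7=28. Service 373; fixed 62; total 435.
{Wirral, Irby, Upton}: service 354 + fixed 98 = 452
{Wirral, Upton, Joliet}: P→Wirral 4·15=60, Q→Upton 6·19=114, R→Upton 6·19=114, S→Wirral 3·19=57, T→Wirral 4·7=28. Service 373; fixed 119; total 492.
{Wirral, Irby, Upton, Joliet}: P→Wirral 4·15=60, Q→Upton 6·19=114, R→Irby 5·19=95, S→Wirral 3·19=57, T→Wirral 4·7=28. Service 354; fixed 155; total 509.
No other subset beats 435.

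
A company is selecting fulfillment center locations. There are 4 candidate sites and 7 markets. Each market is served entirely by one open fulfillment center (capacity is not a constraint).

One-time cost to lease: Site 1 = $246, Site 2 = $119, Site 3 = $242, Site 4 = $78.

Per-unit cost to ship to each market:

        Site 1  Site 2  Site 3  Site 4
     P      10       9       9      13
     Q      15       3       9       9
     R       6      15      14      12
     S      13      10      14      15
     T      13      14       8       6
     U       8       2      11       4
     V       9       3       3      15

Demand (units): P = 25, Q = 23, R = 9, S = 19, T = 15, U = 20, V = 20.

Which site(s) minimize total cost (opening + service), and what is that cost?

For any fixed open set, each market goes to its cheapest open site; total = fixed + service.
{Site 2, Site 4}: P→Site 2 9·25=225, Q→Site 2 3·23=69, R→Site 4 12·9=108, S→Site 2 10·19=190, T→Site 4 6·15=90, U→Site 2 2·20=40, V→Site 2 3·20=60. Service 782; fixed 197; total 979.
{Site 2}: service 929 + fixed 119 = 1048
{Site 1, Site 2, Site 4}: service 728 + fixed 443 = 1171
{Site 1, Site 2, Site 3, Site 4}: P→Site 2 9·25=225, Q→Site 2 3·23=69, R→Site 1 6·9=54, S→Site 2 10·19=190, T→Site 4 6·15=90, U→Site 2 2·20=40, V→Site 2 3·20=60. Service 728; fixed 685; total 1413.
No other subset beats 979.

Open Site 2 and Site 4; minimum total cost 979.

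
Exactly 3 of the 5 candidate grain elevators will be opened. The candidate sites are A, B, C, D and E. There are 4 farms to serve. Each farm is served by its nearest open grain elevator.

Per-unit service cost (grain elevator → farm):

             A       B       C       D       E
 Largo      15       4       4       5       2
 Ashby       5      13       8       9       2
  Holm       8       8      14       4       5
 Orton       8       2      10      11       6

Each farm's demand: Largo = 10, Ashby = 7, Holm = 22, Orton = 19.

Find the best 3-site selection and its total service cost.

Choose B, D and E; total service cost 160.

With exactly 3 open, each farm uses its cheapest among the chosen.
{B, D, E}: Largo→E 2·10=20, Ashby→E 2·7=14, Holm→D 4·22=88, Orton→B 2·19=38. Service cost 160.
{A, B, E}: service cost 182
{B, C, E}: service cost 182
Among all 10 size-3 choices, {B, D, E} is lowest.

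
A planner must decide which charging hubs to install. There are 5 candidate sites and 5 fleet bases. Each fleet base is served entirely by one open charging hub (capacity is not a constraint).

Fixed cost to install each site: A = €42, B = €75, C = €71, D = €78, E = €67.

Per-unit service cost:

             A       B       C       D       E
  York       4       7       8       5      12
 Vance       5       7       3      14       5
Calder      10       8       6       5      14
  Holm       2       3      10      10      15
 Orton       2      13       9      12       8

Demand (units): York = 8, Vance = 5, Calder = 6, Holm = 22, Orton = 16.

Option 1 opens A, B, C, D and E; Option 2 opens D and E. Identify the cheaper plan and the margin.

Option 1: {A, B, C, D, E}: York→A 4·8=32, Vance→C 3·5=15, Calder→D 5·6=30, Holm→A 2·22=44, Orton→A 2·16=32. Service 153; fixed 333; total 486.
Option 2: {D, E}: York→D 5·8=40, Vance→E 5·5=25, Calder→D 5·6=30, Holm→D 10·22=220, Orton→E 8·16=128. Service 443; fixed 145; total 588.
Difference: |486 − 588| = 102.

Option 1 is cheaper by 102.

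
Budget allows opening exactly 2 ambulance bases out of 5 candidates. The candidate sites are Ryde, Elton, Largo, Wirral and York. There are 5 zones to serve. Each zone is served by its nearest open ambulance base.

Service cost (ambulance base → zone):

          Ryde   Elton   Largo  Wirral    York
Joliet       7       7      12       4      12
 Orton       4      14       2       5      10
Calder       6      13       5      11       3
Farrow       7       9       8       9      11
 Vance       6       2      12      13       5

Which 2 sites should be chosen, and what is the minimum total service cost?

Choose Elton and Largo; total service cost 24.

With exactly 2 open, each zone uses its cheapest among the chosen.
{Elton, Largo}: Joliet→Elton 7, Orton→Largo 2, Calder→Largo 5, Farrow→Largo 8, Vance→Elton 2. Service cost 24.
{Ryde, Elton}: service cost 26
{Ryde, York}: service cost 26
Among all 10 size-2 choices, {Elton, Largo} is lowest.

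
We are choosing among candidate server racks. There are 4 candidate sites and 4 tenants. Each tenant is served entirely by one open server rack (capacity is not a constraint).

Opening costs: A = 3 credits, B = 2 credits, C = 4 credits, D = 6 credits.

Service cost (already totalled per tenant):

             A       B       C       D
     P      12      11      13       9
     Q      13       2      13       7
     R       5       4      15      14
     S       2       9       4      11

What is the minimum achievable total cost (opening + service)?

For any fixed open set, each tenant goes to its cheapest open site; total = fixed + service.
{A, B}: P→B 11, Q→B 2, R→B 4, S→A 2. Service 19; fixed 5; total 24.
{B, C}: service 21 + fixed 6 = 27
{A, B, C}: P→B 11, Q→B 2, R→B 4, S→A 2. Service 19; fixed 9; total 28.
{A, B, C, D}: P→D 9, Q→B 2, R→B 4, S→A 2. Service 17; fixed 15; total 32.
(All 15 nonempty subsets were checked; A and B is lowest.)

Minimum total cost: 24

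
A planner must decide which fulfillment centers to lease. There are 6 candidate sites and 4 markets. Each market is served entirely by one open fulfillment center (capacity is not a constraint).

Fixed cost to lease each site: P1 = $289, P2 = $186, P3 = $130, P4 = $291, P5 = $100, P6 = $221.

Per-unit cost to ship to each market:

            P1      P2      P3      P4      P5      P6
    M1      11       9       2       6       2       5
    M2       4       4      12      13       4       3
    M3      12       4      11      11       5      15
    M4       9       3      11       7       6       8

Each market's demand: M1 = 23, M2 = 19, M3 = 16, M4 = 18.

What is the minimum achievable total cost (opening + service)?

For any fixed open set, each market goes to its cheapest open site; total = fixed + service.
{P5}: M1→P5 2·23=46, M2→P5 4·19=76, M3→P5 5·16=80, M4→P5 6·18=108. Service 310; fixed 100; total 410.
{P2, P5}: M1→P5 2·23=46, M2→P2 4·19=76, M3→P2 4·16=64, M4→P2 3·18=54. Service 240; fixed 286; total 526.
{P3, P5}: service 310 + fixed 230 = 540
{P1, P2, P3, P4, P5, P6}: service 221 + fixed 1217 = 1438
No other subset beats 410.

Minimum total cost: 410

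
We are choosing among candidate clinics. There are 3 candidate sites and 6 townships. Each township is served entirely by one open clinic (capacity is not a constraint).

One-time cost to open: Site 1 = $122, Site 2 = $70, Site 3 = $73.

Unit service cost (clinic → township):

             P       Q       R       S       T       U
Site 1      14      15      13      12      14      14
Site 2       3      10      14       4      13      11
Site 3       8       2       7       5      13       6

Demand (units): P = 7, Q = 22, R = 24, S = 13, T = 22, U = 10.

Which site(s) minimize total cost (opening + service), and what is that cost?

Open Site 3 only; minimum total cost 752.

For any fixed open set, each township goes to its cheapest open site; total = fixed + service.
{Site 3}: P→Site 3 8·7=56, Q→Site 3 2·22=44, R→Site 3 7·24=168, S→Site 3 5·13=65, T→Site 3 13·22=286, U→Site 3 6·10=60. Service 679; fixed 73; total 752.
{Site 2, Site 3}: service 631 + fixed 143 = 774
{Site 1, Site 3}: service 679 + fixed 195 = 874
{Site 1, Site 2, Site 3}: service 631 + fixed 265 = 896
No other subset beats 752.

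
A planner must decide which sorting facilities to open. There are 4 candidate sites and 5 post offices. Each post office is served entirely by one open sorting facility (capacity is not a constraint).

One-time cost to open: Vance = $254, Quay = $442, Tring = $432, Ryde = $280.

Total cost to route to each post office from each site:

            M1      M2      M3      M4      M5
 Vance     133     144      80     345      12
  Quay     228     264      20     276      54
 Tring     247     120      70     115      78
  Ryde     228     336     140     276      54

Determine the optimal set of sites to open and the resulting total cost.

Open Vance only; minimum total cost 968.

For any fixed open set, each post office goes to its cheapest open site; total = fixed + service.
{Vance}: M1→Vance 133, M2→Vance 144, M3→Vance 80, M4→Vance 345, M5→Vance 12. Service 714; fixed 254; total 968.
{Tring}: M1→Tring 247, M2→Tring 120, M3→Tring 70, M4→Tring 115, M5→Tring 78. Service 630; fixed 432; total 1062.
{Vance, Tring}: M1→Vance 133, M2→Tring 120, M3→Tring 70, M4→Tring 115, M5→Vance 12. Service 450; fixed 686; total 1136.
{Vance, Quay, Tring, Ryde}: service 400 + fixed 1408 = 1808
No other subset beats 968.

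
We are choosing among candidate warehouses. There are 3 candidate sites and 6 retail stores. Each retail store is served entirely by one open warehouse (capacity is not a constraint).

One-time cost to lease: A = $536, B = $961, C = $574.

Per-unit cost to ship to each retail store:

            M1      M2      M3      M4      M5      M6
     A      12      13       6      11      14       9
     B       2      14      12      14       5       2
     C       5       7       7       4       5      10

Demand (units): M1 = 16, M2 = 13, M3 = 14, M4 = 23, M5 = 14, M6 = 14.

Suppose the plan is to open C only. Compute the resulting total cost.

Each retail store is assigned to its cheapest site among the open ones.
{C}: M1→C 5·16=80, M2→C 7·13=91, M3→C 7·14=98, M4→C 4·23=92, M5→C 5·14=70, M6→C 10·14=140. Service 571; fixed 574; total 1145.

Total cost: 1145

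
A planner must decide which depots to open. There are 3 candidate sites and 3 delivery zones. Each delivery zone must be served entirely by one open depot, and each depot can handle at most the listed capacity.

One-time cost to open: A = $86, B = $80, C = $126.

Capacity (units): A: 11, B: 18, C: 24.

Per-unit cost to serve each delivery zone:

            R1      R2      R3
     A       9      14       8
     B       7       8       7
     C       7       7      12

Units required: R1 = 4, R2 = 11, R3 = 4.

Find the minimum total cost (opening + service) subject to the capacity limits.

Open {C}: R1→C 7·4=28, R2→C 7·11=77, R3→C 12·4=48.
Loads: C carries 19/24. Service 153; fixed 126; total 279.
Next best feasible plan costs 314.

Minimum total cost: 279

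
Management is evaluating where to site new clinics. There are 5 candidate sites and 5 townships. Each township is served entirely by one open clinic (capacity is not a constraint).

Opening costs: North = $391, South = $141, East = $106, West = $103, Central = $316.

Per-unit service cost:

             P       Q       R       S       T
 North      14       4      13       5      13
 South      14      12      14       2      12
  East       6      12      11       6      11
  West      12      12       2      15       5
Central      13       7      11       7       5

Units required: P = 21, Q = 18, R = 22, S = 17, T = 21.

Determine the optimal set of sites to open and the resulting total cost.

For any fixed open set, each township goes to its cheapest open site; total = fixed + service.
{East, West}: P→East 6·21=126, Q→East 12·18=216, R→West 2·22=44, S→East 6·17=102, T→West 5·21=105. Service 593; fixed 209; total 802.
{South, East, West}: P→East 6·21=126, Q→South 12·18=216, R→West 2·22=44, S→South 2·17=34, T→West 5·21=105. Service 525; fixed 350; total 875.
{South, West}: service 651 + fixed 244 = 895
{North, South, East, West, Central}: P→East 6·21=126, Q→North 4·18=72, R→West 2·22=44, S→South 2·17=34, T→West 5·21=105. Service 381; fixed 1057; total 1438.
No other subset beats 802.

Open East and West; minimum total cost 802.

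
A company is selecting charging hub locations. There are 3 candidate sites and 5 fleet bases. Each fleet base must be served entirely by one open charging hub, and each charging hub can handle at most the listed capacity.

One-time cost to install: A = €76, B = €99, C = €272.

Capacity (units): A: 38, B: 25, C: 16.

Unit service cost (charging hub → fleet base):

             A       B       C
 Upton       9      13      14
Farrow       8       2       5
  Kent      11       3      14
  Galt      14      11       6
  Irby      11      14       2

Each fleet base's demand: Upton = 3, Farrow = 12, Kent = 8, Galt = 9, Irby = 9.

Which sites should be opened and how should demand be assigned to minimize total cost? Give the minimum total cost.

Minimum total cost: 475

Open {A, B}: Upton→A 9·3=27, Farrow→B 2·12=24, Kent→B 3·8=24, Galt→A 14·9=126, Irby→A 11·9=99.
Loads: A carries 21/38, B carries 20/25. Service 300; fixed 175; total 475.
Next best feasible plan costs 487.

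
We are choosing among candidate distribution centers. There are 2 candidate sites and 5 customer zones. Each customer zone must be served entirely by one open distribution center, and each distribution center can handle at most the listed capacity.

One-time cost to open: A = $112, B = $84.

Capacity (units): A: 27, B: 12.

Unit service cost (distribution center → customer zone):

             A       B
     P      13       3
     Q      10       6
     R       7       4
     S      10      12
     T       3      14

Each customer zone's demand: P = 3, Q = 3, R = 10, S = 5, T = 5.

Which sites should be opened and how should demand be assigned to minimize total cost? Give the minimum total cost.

Minimum total cost: 316

Open {A}: P→A 13·3=39, Q→A 10·3=30, R→A 7·10=70, S→A 10·5=50, T→A 3·5=15.
Loads: A carries 26/27. Service 204; fixed 112; total 316.
Next best feasible plan costs 358.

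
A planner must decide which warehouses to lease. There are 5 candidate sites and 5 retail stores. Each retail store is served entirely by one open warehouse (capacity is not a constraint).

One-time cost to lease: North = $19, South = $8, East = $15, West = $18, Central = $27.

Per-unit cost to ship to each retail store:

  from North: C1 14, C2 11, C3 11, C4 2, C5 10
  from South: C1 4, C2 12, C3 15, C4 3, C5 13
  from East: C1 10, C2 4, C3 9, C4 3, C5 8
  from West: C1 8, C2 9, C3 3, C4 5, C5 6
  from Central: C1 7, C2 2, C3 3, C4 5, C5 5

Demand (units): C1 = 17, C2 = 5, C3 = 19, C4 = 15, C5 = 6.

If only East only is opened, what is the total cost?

Total cost: 469

Each retail store is assigned to its cheapest site among the open ones.
{East}: C1→East 10·17=170, C2→East 4·5=20, C3→East 9·19=171, C4→East 3·15=45, C5→East 8·6=48. Service 454; fixed 15; total 469.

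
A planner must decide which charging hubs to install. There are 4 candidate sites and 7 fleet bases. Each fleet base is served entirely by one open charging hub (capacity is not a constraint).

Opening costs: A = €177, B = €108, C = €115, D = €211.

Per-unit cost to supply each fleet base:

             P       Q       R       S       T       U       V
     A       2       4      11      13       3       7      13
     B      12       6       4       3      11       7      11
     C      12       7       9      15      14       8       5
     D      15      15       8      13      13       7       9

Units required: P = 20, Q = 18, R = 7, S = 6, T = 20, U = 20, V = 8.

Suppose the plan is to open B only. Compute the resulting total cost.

Each fleet base is assigned to its cheapest site among the open ones.
{B}: P→B 12·20=240, Q→B 6·18=108, R→B 4·7=28, S→B 3·6=18, T→B 11·20=220, U→B 7·20=140, V→B 11·8=88. Service 842; fixed 108; total 950.

Total cost: 950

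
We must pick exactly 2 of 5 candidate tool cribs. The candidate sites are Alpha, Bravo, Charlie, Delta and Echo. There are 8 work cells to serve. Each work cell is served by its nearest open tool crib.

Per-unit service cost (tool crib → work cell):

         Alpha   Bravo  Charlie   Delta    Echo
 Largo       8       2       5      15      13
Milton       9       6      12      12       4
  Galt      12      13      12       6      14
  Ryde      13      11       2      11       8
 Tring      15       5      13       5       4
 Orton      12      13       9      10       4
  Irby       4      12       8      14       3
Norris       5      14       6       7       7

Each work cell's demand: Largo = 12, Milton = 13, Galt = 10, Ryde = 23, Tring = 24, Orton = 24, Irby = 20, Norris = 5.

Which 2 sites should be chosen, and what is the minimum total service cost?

Choose Charlie and Echo; total service cost 560.

With exactly 2 open, each work cell uses its cheapest among the chosen.
{Charlie, Echo}: Largo→Charlie 5·12=60, Milton→Echo 4·13=52, Galt→Charlie 12·10=120, Ryde→Charlie 2·23=46, Tring→Echo 4·24=96, Orton→Echo 4·24=96, Irby→Echo 3·20=60, Norris→Charlie 6·5=30. Service cost 560.
{Bravo, Echo}: service cost 677
{Alpha, Echo}: service cost 729
Among all 10 size-2 choices, {Charlie, Echo} is lowest.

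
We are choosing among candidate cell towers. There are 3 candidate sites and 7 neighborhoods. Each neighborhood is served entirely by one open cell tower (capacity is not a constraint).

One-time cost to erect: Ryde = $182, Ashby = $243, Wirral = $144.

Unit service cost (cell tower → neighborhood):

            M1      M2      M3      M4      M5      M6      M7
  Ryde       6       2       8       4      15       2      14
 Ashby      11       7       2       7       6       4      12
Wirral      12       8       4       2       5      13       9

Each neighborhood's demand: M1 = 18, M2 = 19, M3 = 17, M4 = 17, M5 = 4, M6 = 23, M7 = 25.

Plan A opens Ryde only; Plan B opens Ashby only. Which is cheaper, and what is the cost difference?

Plan A: {Ryde}: M1→Ryde 6·18=108, M2→Ryde 2·19=38, M3→Ryde 8·17=136, M4→Ryde 4·17=68, M5→Ryde 15·4=60, M6→Ryde 2·23=46, M7→Ryde 14·25=350. Service 806; fixed 182; total 988.
Plan B: {Ashby}: M1→Ashby 11·18=198, M2→Ashby 7·19=133, M3→Ashby 2·17=34, M4→Ashby 7·17=119, M5→Ashby 6·4=24, M6→Ashby 4·23=92, M7→Ashby 12·25=300. Service 900; fixed 243; total 1143.
Difference: |988 − 1143| = 155.

Plan A is cheaper by 155.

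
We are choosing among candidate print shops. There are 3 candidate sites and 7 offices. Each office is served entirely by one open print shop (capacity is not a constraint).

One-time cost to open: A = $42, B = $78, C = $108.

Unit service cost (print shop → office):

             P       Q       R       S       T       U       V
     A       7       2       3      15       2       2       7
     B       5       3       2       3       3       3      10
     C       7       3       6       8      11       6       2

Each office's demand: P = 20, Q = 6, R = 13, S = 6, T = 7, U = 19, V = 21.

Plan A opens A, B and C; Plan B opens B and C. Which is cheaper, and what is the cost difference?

Plan A: {A, B, C}: P→B 5·20=100, Q→A 2·6=12, R→B 2·13=26, S→B 3·6=18, T→A 2·7=14, U→A 2·19=38, V→C 2·21=42. Service 250; fixed 228; total 478.
Plan B: {B, C}: P→B 5·20=100, Q→B 3·6=18, R→B 2·13=26, S→B 3·6=18, T→B 3·7=21, U→B 3·19=57, V→C 2·21=42. Service 282; fixed 186; total 468.
Difference: |478 − 468| = 10.

Plan B is cheaper by 10.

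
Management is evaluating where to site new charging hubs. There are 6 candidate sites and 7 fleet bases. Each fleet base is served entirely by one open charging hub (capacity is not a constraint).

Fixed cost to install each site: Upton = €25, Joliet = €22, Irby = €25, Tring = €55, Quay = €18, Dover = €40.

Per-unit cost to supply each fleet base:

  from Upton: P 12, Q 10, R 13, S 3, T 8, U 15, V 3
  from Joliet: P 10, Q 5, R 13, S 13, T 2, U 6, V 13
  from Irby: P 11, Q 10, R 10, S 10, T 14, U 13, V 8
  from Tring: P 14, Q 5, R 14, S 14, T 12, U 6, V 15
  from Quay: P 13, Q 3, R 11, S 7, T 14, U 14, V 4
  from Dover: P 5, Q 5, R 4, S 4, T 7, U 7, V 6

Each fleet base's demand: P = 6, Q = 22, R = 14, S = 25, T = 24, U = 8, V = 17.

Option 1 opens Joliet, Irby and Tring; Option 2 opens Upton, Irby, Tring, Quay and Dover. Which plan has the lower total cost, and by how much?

Option 2 is cheaper by 237.

Option 1: {Joliet, Irby, Tring}: P→Joliet 10·6=60, Q→Joliet 5·22=110, R→Irby 10·14=140, S→Irby 10·25=250, T→Joliet 2·24=48, U→Joliet 6·8=48, V→Irby 8·17=136. Service 792; fixed 102; total 894.
Option 2: {Upton, Irby, Tring, Quay, Dover}: P→Dover 5·6=30, Q→Quay 3·22=66, R→Dover 4·14=56, S→Upton 3·25=75, T→Dover 7·24=168, U→Tring 6·8=48, V→Upton 3·17=51. Service 494; fixed 163; total 657.
Difference: |894 − 657| = 237.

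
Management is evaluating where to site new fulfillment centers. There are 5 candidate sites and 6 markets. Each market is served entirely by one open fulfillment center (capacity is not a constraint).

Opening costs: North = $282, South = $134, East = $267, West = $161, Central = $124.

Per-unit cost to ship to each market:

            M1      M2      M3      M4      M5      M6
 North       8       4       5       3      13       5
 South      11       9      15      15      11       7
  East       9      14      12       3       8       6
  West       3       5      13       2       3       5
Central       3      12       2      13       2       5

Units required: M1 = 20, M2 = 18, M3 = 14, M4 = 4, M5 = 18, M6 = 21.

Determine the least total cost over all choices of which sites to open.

For any fixed open set, each market goes to its cheapest open site; total = fixed + service.
{West, Central}: M1→West 3·20=60, M2→West 5·18=90, M3→Central 2·14=28, M4→West 2·4=8, M5→Central 2·18=36, M6→West 5·21=105. Service 327; fixed 285; total 612.
{Central}: service 497 + fixed 124 = 621
{West}: service 499 + fixed 161 = 660
{North, South, East, West, Central}: M1→West 3·20=60, M2→North 4·18=72, M3→Central 2·14=28, M4→West 2·4=8, M5→Central 2·18=36, M6→North 5·21=105. Service 309; fixed 968; total 1277.
No other subset beats 612.

Minimum total cost: 612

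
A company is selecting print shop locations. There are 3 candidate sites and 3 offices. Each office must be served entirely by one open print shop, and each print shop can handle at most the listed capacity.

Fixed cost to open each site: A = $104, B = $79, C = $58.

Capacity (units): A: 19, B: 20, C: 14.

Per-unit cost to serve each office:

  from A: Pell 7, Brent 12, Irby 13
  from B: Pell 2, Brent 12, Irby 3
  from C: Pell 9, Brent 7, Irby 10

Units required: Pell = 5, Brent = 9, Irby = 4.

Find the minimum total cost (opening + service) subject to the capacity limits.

Open {B}: Pell→B 2·5=10, Brent→B 12·9=108, Irby→B 3·4=12.
Loads: B carries 18/20. Service 130; fixed 79; total 209.
Next best feasible plan costs 222.

Minimum total cost: 209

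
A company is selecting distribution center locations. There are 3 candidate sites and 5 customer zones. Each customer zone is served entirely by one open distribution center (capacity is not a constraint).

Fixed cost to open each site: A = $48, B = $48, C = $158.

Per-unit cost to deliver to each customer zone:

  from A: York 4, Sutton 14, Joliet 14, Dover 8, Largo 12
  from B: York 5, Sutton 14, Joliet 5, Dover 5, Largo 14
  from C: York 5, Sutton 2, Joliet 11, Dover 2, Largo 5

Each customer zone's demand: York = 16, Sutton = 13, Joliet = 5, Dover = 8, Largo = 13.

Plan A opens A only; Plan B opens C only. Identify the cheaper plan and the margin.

Plan A: {A}: York→A 4·16=64, Sutton→A 14·13=182, Joliet→A 14·5=70, Dover→A 8·8=64, Largo→A 12·13=156. Service 536; fixed 48; total 584.
Plan B: {C}: York→C 5·16=80, Sutton→C 2·13=26, Joliet→C 11·5=55, Dover→C 2·8=16, Largo→C 5·13=65. Service 242; fixed 158; total 400.
Difference: |584 − 400| = 184.

Plan B is cheaper by 184.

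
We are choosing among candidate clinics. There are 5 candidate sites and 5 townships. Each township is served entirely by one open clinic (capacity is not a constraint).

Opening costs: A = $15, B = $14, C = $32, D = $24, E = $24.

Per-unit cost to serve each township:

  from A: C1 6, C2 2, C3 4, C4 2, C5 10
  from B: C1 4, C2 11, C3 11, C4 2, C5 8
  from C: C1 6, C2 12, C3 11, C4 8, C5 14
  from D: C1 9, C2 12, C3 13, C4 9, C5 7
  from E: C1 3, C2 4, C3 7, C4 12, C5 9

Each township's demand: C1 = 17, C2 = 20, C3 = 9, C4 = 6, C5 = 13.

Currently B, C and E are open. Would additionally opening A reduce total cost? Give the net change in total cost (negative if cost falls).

Current service cost with {B, C, E}: 310.
Adding A: each township re-picks its cheapest; new service cost 243, saving 67.
Extra fixed cost: 15. Net change = 15 − 67 = -52.
(Totals: 380 → 328.)

Yes — net change −52 (cost falls by 52).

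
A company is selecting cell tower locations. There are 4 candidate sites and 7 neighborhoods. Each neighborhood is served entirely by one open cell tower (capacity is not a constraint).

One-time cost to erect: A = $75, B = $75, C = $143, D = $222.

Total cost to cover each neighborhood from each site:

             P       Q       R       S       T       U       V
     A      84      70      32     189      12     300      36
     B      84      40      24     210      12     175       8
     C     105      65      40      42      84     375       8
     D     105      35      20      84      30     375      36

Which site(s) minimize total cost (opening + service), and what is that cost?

For any fixed open set, each neighborhood goes to its cheapest open site; total = fixed + service.
{B, C}: P→B 84, Q→B 40, R→B 24, S→C 42, T→B 12, U→B 175, V→B 8. Service 385; fixed 218; total 603.
{B}: P→B 84, Q→B 40, R→B 24, S→B 210, T→B 12, U→B 175, V→B 8. Service 553; fixed 75; total 628.
{A, B, C}: service 385 + fixed 293 = 678
{A, B, C, D}: service 376 + fixed 515 = 891
(All 15 nonempty subsets were checked; B and C is lowest.)

Open B and C; minimum total cost 603.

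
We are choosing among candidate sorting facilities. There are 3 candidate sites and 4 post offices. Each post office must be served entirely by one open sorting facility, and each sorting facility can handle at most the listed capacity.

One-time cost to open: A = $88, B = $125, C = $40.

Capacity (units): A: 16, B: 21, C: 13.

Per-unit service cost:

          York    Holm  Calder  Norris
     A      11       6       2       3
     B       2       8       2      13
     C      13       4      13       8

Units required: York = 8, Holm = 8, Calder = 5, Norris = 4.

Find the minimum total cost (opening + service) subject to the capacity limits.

Open {B, C}: York→B 2·8=16, Holm→C 4·8=32, Calder→B 2·5=10, Norris→C 8·4=32.
Loads: B carries 13/21, C carries 12/13. Service 90; fixed 165; total 255.
Next best feasible plan costs 275.

Minimum total cost: 255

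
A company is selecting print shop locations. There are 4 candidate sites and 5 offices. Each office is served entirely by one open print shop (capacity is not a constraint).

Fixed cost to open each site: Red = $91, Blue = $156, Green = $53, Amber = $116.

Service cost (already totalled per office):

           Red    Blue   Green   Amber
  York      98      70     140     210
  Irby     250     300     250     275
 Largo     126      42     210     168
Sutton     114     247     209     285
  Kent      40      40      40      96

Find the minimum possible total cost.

For any fixed open set, each office goes to its cheapest open site; total = fixed + service.
{Red}: York→Red 98, Irby→Red 250, Largo→Red 126, Sutton→Red 114, Kent→Red 40. Service 628; fixed 91; total 719.
{Red, Blue}: York→Blue 70, Irby→Red 250, Largo→Blue 42, Sutton→Red 114, Kent→Red 40. Service 516; fixed 247; total 763.
{Red, Green}: service 628 + fixed 144 = 772
{Red, Blue, Green, Amber}: York→Blue 70, Irby→Red 250, Largo→Blue 42, Sutton→Red 114, Kent→Red 40. Service 516; fixed 416; total 932.
(All 15 nonempty subsets were checked; Red only is lowest.)

Minimum total cost: 719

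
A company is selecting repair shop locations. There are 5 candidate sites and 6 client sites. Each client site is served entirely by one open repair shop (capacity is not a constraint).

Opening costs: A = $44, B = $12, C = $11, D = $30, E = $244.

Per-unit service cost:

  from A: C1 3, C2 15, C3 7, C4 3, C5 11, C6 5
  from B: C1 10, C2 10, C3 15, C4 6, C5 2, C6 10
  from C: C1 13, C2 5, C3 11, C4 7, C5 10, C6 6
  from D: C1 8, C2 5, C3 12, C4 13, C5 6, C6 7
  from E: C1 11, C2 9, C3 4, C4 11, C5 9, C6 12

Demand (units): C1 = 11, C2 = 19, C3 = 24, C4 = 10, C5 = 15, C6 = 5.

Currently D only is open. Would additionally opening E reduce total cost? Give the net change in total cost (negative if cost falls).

Current service cost with {D}: 726.
Adding E: each client site re-picks its cheapest; new service cost 514, saving 212.
Extra fixed cost: 244. Net change = 244 − 212 = 32.
(Totals: 756 → 788.)

No — net change +32 (cost rises by 32).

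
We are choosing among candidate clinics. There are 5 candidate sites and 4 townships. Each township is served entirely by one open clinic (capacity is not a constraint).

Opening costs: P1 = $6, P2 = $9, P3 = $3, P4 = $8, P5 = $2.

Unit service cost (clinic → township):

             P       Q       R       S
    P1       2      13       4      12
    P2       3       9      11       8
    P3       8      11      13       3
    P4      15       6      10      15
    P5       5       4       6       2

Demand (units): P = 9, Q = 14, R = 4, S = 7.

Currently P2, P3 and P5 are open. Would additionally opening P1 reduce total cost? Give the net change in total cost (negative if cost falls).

Yes — net change −11 (cost falls by 11).

Current service cost with {P2, P3, P5}: 121.
Adding P1: each township re-picks its cheapest; new service cost 104, saving 17.
Extra fixed cost: 6. Net change = 6 − 17 = -11.
(Totals: 135 → 124.)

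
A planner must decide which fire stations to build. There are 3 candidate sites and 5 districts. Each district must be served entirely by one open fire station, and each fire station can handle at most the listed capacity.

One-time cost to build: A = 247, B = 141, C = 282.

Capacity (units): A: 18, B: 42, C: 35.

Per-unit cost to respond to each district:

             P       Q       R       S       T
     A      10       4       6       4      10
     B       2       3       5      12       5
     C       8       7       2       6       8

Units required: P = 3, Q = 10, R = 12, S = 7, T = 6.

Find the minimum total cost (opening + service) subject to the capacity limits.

Open {B}: P→B 2·3=6, Q→B 3·10=30, R→B 5·12=60, S→B 12·7=84, T→B 5·6=30.
Loads: B carries 38/42. Service 210; fixed 141; total 351.
Next best feasible plan costs 542.

Minimum total cost: 351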